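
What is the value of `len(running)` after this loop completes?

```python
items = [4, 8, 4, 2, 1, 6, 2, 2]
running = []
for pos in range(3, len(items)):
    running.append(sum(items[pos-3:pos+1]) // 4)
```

Number of 4-element averages
`running` takes the values: [] → [4] → [4, 3] → [4, 3, 3] → [4, 3, 3, 2] → [4, 3, 3, 2, 2]
So `len(running)` = 5

Answer: 5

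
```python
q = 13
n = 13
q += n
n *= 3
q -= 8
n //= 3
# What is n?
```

Trace:
`q = 13` → q = 13
`n = 13` → n = 13
`q += n` → q = 26
`n *= 3` → n = 39
`q -= 8` → q = 18
`n //= 3` → n = 13
So n = 13

Answer: 13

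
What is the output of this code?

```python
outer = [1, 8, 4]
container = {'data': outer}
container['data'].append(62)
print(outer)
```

Key concept: dict holds reference to list.
Step by step:
`outer = [1, 8, 4]` → outer = [1, 8, 4]
`container = {'data': outer}` → container = {'data': [1, 8, 4]}
`container['data'].append(62)` → outer = [1, 8, 4, 62]; container = {'data': [1, 8, 4, 62]}
`print(outer)` → prints [1, 8, 4, 62]

Answer: [1, 8, 4, 62]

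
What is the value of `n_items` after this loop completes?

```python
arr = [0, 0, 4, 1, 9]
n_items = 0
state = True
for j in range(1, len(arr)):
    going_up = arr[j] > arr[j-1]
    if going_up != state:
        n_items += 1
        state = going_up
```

Count direction changes in [0, 0, 4, 1, 9]
`n_items` takes the values: 0 → 1 → 2 → 3 → 4

Answer: 4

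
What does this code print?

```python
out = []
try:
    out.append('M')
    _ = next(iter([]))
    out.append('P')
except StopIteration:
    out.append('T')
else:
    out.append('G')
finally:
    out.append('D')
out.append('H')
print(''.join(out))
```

Execution trace: 'M' (try body) → 'T' (except StopIteration) → 'D' (finally) → 'H' (after the try/except). Output: MTDH

Answer: MTDH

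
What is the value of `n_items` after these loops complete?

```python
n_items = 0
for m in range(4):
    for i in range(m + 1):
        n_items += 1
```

Triangle: 1 + 2 + ... + 4
`n_items` takes the values: 0 → 1 → 2 → 3 → 4 → 5 → 6 → 7 → 8 → 9 → 10

Answer: 10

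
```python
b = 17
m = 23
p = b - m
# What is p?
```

Trace:
`b = 17` → b = 17
`m = 23` → m = 23
`p = b - m` → p = -6
So p = -6

Answer: -6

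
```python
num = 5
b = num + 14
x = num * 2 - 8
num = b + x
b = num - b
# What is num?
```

Trace:
`num = 5` → num = 5
`b = num + 14` → b = 19
`x = num * 2 - 8` → x = 2
`num = b + x` → num = 21
`b = num - b` → b = 2
So num = 21

Answer: 21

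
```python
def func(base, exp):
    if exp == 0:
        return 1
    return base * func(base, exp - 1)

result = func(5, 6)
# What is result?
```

func(5, 6) = 5 * 5 * 5 * 5 * 5 * 5 = 15625

Answer: 15625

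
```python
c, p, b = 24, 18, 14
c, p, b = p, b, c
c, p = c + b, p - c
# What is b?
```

Trace:
`c, p, b = 24, 18, 14` → c = 24; p = 18; b = 14
`c, p, b = p, b, c` → c = 18; p = 14; b = 24
`c, p = c + b, p - c` → c = 42; p = -4
So b = 24

Answer: 24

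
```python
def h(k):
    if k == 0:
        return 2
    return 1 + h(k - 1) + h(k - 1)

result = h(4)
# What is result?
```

h(k) = 1 + 2·h(k-1), h(0)=2. Closed form: (2+1)·2^4 - 1 = 47.

Answer: 47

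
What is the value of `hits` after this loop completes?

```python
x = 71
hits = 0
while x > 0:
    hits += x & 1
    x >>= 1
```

Count set bits in 71 (binary: 0b1000111)
`hits` takes the values: 0 → 1 → 2 → 3 → 4

Answer: 4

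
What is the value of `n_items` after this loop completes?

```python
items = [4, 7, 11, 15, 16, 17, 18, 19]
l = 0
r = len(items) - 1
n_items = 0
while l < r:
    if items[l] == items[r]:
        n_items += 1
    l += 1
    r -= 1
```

Count matching pairs from ends
`n_items` takes the values: 0

Answer: 0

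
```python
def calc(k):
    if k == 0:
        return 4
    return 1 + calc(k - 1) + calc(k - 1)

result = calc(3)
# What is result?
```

calc(k) = 1 + 2·calc(k-1), calc(0)=4. Closed form: (4+1)·2^3 - 1 = 39.

Answer: 39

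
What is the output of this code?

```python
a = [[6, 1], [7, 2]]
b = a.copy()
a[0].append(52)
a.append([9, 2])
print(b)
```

Key concept: shallow copy with nested lists.
Step by step:
`a = [[6, 1], [7, 2]]` → a = [[6, 1], [7, 2]]
`b = a.copy()` → b = [[6, 1], [7, 2]]
`a[0].append(52)` → a = [[6, 1, 52], [7, 2]]; b = [[6, 1, 52], [7, 2]]
`a.append([9, 2])` → a = [[6, 1, 52], [7, 2], [9, 2]]
`print(b)` → prints [[6, 1, 52], [7, 2]]

Answer: [[6, 1, 52], [7, 2]]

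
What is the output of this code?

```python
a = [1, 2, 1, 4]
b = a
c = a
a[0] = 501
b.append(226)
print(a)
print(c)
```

Key concept: multiple aliases.
Step by step:
`a = [1, 2, 1, 4]` → a = [1, 2, 1, 4]
`b = a` → b = [1, 2, 1, 4] (same object as a)
`c = a` → c = [1, 2, 1, 4] (same object as a, b)
`a[0] = 501` → a = [501, 2, 1, 4] (same object as b, c); b = [501, 2, 1, 4] (same object as a, c); c = [501, 2, 1, 4] (same object as a, b)
`b.append(226)` → a = [501, 2, 1, 4, 226] (same object as b, c); b = [501, 2, 1, 4, 226] (same object as a, c); c = [501, 2, 1, 4, 226] (same object as a, b)
`print(a)` → prints [501, 2, 1, 4, 226]
`print(c)` → prints [501, 2, 1, 4, 226]

Answer:
[501, 2, 1, 4, 226]
[501, 2, 1, 4, 226]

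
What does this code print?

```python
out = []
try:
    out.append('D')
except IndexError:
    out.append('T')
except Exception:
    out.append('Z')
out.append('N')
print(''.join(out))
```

Execution trace: 'D' (try body, no exception) → 'N' (after the try/except). Output: DN

Answer: DN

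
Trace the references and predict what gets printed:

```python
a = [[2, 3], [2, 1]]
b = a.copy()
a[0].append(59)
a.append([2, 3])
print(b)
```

Key concept: shallow copy with nested lists.
Step by step:
`a = [[2, 3], [2, 1]]` → a = [[2, 3], [2, 1]]
`b = a.copy()` → b = [[2, 3], [2, 1]]
`a[0].append(59)` → a = [[2, 3, 59], [2, 1]]; b = [[2, 3, 59], [2, 1]]
`a.append([2, 3])` → a = [[2, 3, 59], [2, 1], [2, 3]]
`print(b)` → prints [[2, 3, 59], [2, 1]]

Answer: [[2, 3, 59], [2, 1]]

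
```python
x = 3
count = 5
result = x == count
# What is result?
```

Trace:
`x = 3` → x = 3
`count = 5` → count = 5
`result = x == count` → result = False
So result = False

Answer: False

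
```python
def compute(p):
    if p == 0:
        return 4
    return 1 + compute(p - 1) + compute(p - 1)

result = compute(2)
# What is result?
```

compute(p) = 1 + 2·compute(p-1), compute(0)=4. Closed form: (4+1)·2^2 - 1 = 19.

Answer: 19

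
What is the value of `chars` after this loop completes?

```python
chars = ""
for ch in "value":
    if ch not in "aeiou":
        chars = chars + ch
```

Remove vowels from 'value'
`chars` takes the values: "" → "v" → "vl"

Answer: "vl"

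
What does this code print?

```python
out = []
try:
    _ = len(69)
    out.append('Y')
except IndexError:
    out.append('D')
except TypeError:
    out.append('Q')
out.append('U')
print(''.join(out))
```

Execution trace: 'Q' (except TypeError) → 'U' (after the try/except). Output: QU

Answer: QU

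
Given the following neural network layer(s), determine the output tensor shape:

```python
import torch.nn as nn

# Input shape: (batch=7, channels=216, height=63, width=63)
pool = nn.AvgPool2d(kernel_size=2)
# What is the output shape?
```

Input: (7, 216, 63, 63) -> Output: (7, 216, 31, 31)

Answer: (7, 216, 31, 31)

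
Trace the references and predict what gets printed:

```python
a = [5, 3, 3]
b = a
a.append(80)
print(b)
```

Key concept: basic list aliasing.
Step by step:
`a = [5, 3, 3]` → a = [5, 3, 3]
`b = a` → b = [5, 3, 3] (same object as a)
`a.append(80)` → a = [5, 3, 3, 80] (same object as b); b = [5, 3, 3, 80] (same object as a)
`print(b)` → prints [5, 3, 3, 80]

Answer: [5, 3, 3, 80]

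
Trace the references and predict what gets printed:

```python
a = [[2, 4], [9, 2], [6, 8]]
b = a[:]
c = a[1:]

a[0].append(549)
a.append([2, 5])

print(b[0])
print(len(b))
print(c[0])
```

Key concept: slice with nested mutation.
Step by step:
`a = [[2, 4], [9, 2], [6, 8]]` → a = [[2, 4], [9, 2], [6, 8]]
`b = a[:]` → b = [[2, 4], [9, 2], [6, 8]]
`c = a[1:]` → c = [[9, 2], [6, 8]]
`a[0].append(549)` → a = [[2, 4, 549], [9, 2], [6, 8]]; b = [[2, 4, 549], [9, 2], [6, 8]]
`a.append([2, 5])` → a = [[2, 4, 549], [9, 2], [6, 8], [2, 5]]
`print(b[0])` → prints [2, 4, 549]
`print(len(b))` → prints 3
`print(c[0])` → prints [9, 2]

Answer:
[2, 4, 549]
3
[9, 2]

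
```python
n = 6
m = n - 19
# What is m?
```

Trace:
`n = 6` → n = 6
`m = n - 19` → m = -13
So m = -13

Answer: -13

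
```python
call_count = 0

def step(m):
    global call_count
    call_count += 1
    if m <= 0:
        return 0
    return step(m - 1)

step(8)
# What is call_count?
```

Linear recursion stepping by 1: 9 calls from m=8 down to ≤0.

Answer: 9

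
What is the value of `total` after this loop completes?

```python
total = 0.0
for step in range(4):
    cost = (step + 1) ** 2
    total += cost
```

Sum of squared losses 1² + 2² + ... + 4²
`total` takes the values: 0.0 → 1.0 → 5.0 → 14.0 → 30.0

Answer: 30.0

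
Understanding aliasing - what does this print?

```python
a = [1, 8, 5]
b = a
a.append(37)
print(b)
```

Key concept: basic list aliasing.
Step by step:
`a = [1, 8, 5]` → a = [1, 8, 5]
`b = a` → b = [1, 8, 5] (same object as a)
`a.append(37)` → a = [1, 8, 5, 37] (same object as b); b = [1, 8, 5, 37] (same object as a)
`print(b)` → prints [1, 8, 5, 37]

Answer: [1, 8, 5, 37]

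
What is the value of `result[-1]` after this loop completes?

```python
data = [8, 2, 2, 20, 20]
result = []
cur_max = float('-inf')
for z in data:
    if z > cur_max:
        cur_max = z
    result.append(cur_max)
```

Running max ends at 20
`result` takes the values: [] → [8] → [8, 8] → [8, 8, 8] → [8, 8, 8, 20] → [8, 8, 8, 20, 20]
So `result[-1]` = 20

Answer: 20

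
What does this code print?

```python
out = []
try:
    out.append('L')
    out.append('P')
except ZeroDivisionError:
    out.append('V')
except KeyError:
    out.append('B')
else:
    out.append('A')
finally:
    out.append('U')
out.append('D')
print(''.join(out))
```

Execution trace: 'L' (try body) → 'P' (try body, no exception) → 'A' (else) → 'U' (finally) → 'D' (after the try/except). Output: LPAUD

Answer: LPAUD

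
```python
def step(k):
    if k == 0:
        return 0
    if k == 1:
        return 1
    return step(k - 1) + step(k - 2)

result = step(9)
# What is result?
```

Build up from base cases: step(0)=0, step(1)=1, step(2)=1, step(3)=2, step(4)=3, step(5)=5, step(6)=8, ..., step(9)=34

Answer: 34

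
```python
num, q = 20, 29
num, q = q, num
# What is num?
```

Trace:
`num, q = 20, 29` → num = 20; q = 29
`num, q = q, num` → num = 29; q = 20
So num = 29

Answer: 29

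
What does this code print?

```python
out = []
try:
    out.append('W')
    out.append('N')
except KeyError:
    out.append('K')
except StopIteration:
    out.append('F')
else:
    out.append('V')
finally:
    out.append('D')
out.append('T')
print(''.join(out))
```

Execution trace: 'W' (try body) → 'N' (try body, no exception) → 'V' (else) → 'D' (finally) → 'T' (after the try/except). Output: WNVDT

Answer: WNVDT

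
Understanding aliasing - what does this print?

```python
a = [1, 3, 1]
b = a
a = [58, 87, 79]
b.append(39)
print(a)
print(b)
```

Key concept: rebinding vs mutation: a is rebound to a new list, b still points at the original.
Step by step:
`a = [1, 3, 1]` → a = [1, 3, 1]
`b = a` → b = [1, 3, 1] (same object as a)
`a = [58, 87, 79]` → a = [58, 87, 79]
`b.append(39)` → b = [1, 3, 1, 39]
`print(a)` → prints [58, 87, 79]
`print(b)` → prints [1, 3, 1, 39]

Answer:
[58, 87, 79]
[1, 3, 1, 39]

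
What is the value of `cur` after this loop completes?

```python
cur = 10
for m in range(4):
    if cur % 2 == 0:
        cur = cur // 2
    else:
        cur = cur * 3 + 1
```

Collatz-style transformation from 10
`cur` takes the values: 10 → 5 → 16 → 8 → 4

Answer: 4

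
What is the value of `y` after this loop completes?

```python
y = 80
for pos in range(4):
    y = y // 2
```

Halve 4 times: 80 // 2^4 = 5
`y` takes the values: 80 → 40 → 20 → 10 → 5

Answer: 5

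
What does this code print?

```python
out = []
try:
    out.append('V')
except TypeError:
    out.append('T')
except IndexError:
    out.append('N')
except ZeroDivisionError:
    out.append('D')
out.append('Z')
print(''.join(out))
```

Execution trace: 'V' (try body, no exception) → 'Z' (after the try/except). Output: VZ

Answer: VZ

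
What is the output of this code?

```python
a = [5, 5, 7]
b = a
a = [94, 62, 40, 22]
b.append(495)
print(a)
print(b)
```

Key concept: rebinding vs mutation: a is rebound to a new list, b still points at the original.
Step by step:
`a = [5, 5, 7]` → a = [5, 5, 7]
`b = a` → b = [5, 5, 7] (same object as a)
`a = [94, 62, 40, 22]` → a = [94, 62, 40, 22]
`b.append(495)` → b = [5, 5, 7, 495]
`print(a)` → prints [94, 62, 40, 22]
`print(b)` → prints [5, 5, 7, 495]

Answer:
[94, 62, 40, 22]
[5, 5, 7, 495]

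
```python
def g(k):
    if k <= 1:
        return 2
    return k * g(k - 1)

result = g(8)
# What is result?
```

g(8) = 8 * 7 * 6 * 5 * 4 * 3 * 2 * 2 = 80640

Answer: 80640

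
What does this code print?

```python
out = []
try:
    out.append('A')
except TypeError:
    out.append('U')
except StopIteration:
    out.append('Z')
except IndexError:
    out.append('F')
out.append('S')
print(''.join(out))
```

Execution trace: 'A' (try body, no exception) → 'S' (after the try/except). Output: AS

Answer: AS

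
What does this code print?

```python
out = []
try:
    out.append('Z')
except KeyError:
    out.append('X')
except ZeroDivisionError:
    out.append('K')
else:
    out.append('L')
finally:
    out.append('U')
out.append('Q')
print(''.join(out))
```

Execution trace: 'Z' (try body, no exception) → 'L' (else) → 'U' (finally) → 'Q' (after the try/except). Output: ZLUQ

Answer: ZLUQ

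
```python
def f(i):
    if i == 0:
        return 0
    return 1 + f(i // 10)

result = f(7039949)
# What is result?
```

Count of digits of 7039949: 7

Answer: 7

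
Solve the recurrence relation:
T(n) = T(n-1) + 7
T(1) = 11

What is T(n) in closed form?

Unrolling: T(n) = T(1) + 7·(n-1) = 11 + 7(n-1) = 7n + 4.

Answer: T(n) = 7n + 4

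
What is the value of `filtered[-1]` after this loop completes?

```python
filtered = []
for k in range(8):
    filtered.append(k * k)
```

Last element of squares 0 to 7
`filtered` takes the values: [] → [0] → [0, 1] → [0, 1, 4] → [0, 1, 4, 9] → [0, 1, 4, 9, 16] → [0, 1, 4, 9, 16, 25] → [0, 1, 4, 9, 16, 25, 36] → [0, 1, 4, 9, 16, 25, 36, 49]
So `filtered[-1]` = 49

Answer: 49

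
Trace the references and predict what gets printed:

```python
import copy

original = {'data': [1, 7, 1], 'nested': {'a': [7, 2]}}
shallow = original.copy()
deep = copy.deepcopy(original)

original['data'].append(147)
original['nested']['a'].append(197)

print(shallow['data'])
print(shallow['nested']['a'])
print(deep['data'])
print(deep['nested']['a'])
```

Key concept: comparing shallow vs deep copy.
Step by step:
`original = {'data': [1, 7, 1], 'nested': {'a': [7, 2]}}` → original = {'data': [1, 7, 1], 'nested': {'a': [7, 2]}}
`shallow = original.copy()` → shallow = {'data': [1, 7, 1], 'nested': {'a': [7, 2]}}
`deep = copy.deepcopy(original)` → deep = {'data': [1, 7, 1], 'nested': {'a': [7, 2]}}
`original['data'].append(147)` → original = {'data': [1, 7, 1, 147], 'nested': {'a': [7, 2]}}; shallow = {'data': [1, 7, 1, 147], 'nested': {'a': [7, 2]}}
`original['nested']['a'].append(197)` → original = {'data': [1, 7, 1, 147], 'nested': {'a': [7, 2, 197]}}; shallow = {'data': [1, 7, 1, 147], 'nested': {'a': [7, 2, 197]}}
`print(shallow['data'])` → prints [1, 7, 1, 147]
`print(shallow['nested']['a'])` → prints [7, 2, 197]
`print(deep['data'])` → prints [1, 7, 1]
`print(deep['nested']['a'])` → prints [7, 2]

Answer:
[1, 7, 1, 147]
[7, 2, 197]
[1, 7, 1]
[7, 2]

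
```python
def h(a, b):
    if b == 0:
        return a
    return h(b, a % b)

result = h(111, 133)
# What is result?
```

h(111, 133) -> h(133, 111) -> h(111, 22) -> h(22, 1) -> h(1, 0) -> 1

Answer: 1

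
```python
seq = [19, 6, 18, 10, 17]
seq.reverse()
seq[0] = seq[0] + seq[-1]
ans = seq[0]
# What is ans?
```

Trace:
`seq = [19, 6, 18, 10, 17]` → seq = [19, 6, 18, 10, 17]
`seq.reverse()` → seq = [17, 10, 18, 6, 19]
`seq[0] = seq[0] + seq[-1]` → seq = [36, 10, 18, 6, 19]
`ans = seq[0]` → ans = 36
So ans = 36

Answer: 36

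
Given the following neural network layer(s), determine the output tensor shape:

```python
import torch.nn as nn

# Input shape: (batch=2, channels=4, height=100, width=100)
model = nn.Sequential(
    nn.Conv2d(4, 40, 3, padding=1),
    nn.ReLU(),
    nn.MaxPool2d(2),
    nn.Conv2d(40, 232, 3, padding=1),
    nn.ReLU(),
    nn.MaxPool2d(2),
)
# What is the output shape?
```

Input: (2, 4, 100, 100) -> after first Conv2d: (2, 40, 100, 100) -> after first MaxPool2d: (2, 40, 50, 50) -> after second Conv2d: (2, 232, 50, 50) -> Output: (2, 232, 25, 25)

Answer: (2, 232, 25, 25)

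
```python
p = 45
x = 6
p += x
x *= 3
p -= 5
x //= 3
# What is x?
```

Trace:
`p = 45` → p = 45
`x = 6` → x = 6
`p += x` → p = 51
`x *= 3` → x = 18
`p -= 5` → p = 46
`x //= 3` → x = 6
So x = 6

Answer: 6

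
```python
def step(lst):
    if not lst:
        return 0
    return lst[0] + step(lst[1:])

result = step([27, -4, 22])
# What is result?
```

27 + (-4) + 22 + 0 = 45

Answer: 45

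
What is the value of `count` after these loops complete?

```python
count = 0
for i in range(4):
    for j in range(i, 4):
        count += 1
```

Upper triangle: 4 + 3 + ... + 1
`count` takes the values: 0 → 1 → 2 → 3 → 4 → 5 → 6 → 7 → 8 → 9 → 10

Answer: 10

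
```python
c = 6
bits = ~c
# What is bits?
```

Trace:
`c = 6` → c = 6
`bits = ~c` → bits = -7
So bits = -7

Answer: -7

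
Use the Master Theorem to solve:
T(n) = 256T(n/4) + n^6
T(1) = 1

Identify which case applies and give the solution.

a=256, b=4, f(n)=n^6. log_4(256) = 4. Since c=6 > 4 and the regularity condition holds (256(n/4)^6 = (256/4^6)n^6 with 256/4^6 < 1), Case 3 applies: T(n) = Θ(f(n)) = O(n^6).

Answer: O(n^6) - Case 3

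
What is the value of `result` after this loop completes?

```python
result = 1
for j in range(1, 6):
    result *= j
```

5! = 120
`result` takes the values: 1 → 2 → 6 → 24 → 120

Answer: 120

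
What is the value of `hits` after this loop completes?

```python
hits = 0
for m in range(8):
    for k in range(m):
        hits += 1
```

Triangle number: 0+1+2+...+7
`hits` takes the values: 0 → 1 → 2 → 3 → 4 → 5 → 6 → 7 → 8 → 9 → 10 → 11 → 12 → 13 → 14 → 15 → 16 → 17 → 18 → 19 → 20 → 21 → 22 → 23 → 24 → 25 → 26 → 27 → 28

Answer: 28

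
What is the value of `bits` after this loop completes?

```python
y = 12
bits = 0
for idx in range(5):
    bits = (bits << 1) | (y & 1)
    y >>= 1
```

Reverse lowest 5 bits of 12
`bits` takes the values: 0 → 1 → 3 → 6

Answer: 6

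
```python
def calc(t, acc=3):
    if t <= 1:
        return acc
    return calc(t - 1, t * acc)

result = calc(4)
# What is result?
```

Accumulator trace (n, acc): (4, 3) -> (3, 12) -> (2, 36) -> (1, 72) -> return 72

Answer: 72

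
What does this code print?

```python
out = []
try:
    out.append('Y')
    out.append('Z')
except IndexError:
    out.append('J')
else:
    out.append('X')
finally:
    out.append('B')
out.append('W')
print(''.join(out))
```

Execution trace: 'Y' (try body) → 'Z' (try body, no exception) → 'X' (else) → 'B' (finally) → 'W' (after the try/except). Output: YZXBW

Answer: YZXBW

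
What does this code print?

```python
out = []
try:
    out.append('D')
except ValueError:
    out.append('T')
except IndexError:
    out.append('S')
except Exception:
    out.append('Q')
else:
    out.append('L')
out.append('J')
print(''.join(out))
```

Execution trace: 'D' (try body, no exception) → 'L' (else) → 'J' (after the try/except). Output: DLJ

Answer: DLJ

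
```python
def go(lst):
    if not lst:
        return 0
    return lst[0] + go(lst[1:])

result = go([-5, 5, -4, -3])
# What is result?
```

(-5) + 5 + (-4) + (-3) + 0 = -7

Answer: -7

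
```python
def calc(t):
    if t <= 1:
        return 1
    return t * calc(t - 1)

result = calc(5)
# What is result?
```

calc(5) = 5 * 4 * 3 * 2 * 1 = 120

Answer: 120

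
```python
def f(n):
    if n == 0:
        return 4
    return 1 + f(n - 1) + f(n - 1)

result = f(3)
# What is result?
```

f(n) = 1 + 2·f(n-1), f(0)=4. Closed form: (4+1)·2^3 - 1 = 39.

Answer: 39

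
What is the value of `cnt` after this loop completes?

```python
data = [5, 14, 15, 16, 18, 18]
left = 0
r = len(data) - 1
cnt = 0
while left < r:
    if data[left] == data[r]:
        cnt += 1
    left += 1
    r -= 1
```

Count matching pairs from ends
`cnt` takes the values: 0

Answer: 0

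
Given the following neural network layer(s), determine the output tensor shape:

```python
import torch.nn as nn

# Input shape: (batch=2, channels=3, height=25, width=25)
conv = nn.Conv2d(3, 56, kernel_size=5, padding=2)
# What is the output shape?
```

Input: (2, 3, 25, 25) -> Output: (2, 56, 25, 25)

Answer: (2, 56, 25, 25)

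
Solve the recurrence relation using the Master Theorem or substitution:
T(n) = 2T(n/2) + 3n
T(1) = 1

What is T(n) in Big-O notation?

By Master Theorem: a=2, b=2, f(n)=3n. Since log_2(2) = 1 and f(n) = Θ(n^1), Case 2 applies. T(n) = O(n log n).

Answer: O(n log n)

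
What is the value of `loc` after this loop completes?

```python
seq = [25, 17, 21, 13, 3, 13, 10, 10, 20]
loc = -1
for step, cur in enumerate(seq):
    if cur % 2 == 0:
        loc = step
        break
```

First even number index in [25, 17, 21, 13, 3, 13, 10, 10, 20]
`loc` takes the values: -1 → 6

Answer: 6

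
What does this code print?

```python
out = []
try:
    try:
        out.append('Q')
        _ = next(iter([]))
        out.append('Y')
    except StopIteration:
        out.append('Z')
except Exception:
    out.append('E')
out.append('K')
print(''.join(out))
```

Execution trace: 'Q' (inner try body) → 'Z' (inner except StopIteration) → 'K' (after the try/except). Output: QZK

Answer: QZK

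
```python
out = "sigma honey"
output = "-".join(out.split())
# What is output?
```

Trace:
`out = "sigma honey"` → out = 'sigma honey'
`output = "-".join(out.split())` → output = 'sigma-honey'
So output = 'sigma-honey'

Answer: 'sigma-honey'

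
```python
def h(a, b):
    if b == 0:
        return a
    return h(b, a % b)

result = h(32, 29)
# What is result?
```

h(32, 29) -> h(29, 3) -> h(3, 2) -> h(2, 1) -> h(1, 0) -> 1

Answer: 1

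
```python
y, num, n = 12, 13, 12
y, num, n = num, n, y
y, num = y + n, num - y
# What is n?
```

Trace:
`y, num, n = 12, 13, 12` → y = 12; num = 13; n = 12
`y, num, n = num, n, y` → y = 13; num = 12; n = 12
`y, num = y + n, num - y` → y = 25; num = -1
So n = 12

Answer: 12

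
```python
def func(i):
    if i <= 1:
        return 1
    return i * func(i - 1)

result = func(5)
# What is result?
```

func(5) = 5 * 4 * 3 * 2 * 1 = 120

Answer: 120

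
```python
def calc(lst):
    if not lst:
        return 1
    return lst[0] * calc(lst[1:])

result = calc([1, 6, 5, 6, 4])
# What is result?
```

Product over [1, 6, 5, 6, 4] = 1 * 6 * 5 * 6 * 4 = 720

Answer: 720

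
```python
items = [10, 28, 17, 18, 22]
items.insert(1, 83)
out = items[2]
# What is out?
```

Trace:
`items = [10, 28, 17, 18, 22]` → items = [10, 28, 17, 18, 22]
`items.insert(1, 83)` → items = [10, 83, 28, 17, 18, 22]
`out = items[2]` → out = 28
So out = 28

Answer: 28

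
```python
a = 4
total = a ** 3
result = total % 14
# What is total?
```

Trace:
`a = 4` → a = 4
`total = a ** 3` → total = 64
`result = total % 14` → result = 8
So total = 64

Answer: 64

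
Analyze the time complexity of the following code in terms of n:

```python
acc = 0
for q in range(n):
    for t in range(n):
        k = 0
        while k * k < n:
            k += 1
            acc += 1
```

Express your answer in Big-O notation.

Each loop level contributes: n × n × √n. Multiplying the contributions gives O(n^2√n).

Answer: O(n^2√n)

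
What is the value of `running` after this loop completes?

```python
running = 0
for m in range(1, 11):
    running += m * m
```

Sum of squares 1² to 10² = 385
`running` takes the values: 0 → 1 → 5 → 14 → 30 → 55 → 91 → 140 → 204 → 285 → 385

Answer: 385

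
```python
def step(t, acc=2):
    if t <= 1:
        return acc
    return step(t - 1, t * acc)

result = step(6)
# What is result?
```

Accumulator trace (n, acc): (6, 2) -> (5, 12) -> (4, 60) -> (3, 240) -> (2, 720) -> (1, 1440) -> return 1440

Answer: 1440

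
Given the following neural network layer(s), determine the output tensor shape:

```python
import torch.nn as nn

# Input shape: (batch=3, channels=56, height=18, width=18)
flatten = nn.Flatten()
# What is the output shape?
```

Input: (3, 56, 18, 18) -> Output: (3, 18144)

Answer: (3, 18144)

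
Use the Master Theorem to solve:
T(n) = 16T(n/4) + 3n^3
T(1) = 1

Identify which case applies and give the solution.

a=16, b=4, f(n)=3n^3. log_4(16) = 2. Since c=3 > 2 and the regularity condition holds (16(n/4)^3 = (16/4^3)n^3 with 16/4^3 < 1), Case 3 applies: T(n) = Θ(f(n)) = O(n^3).

Answer: O(n^3) - Case 3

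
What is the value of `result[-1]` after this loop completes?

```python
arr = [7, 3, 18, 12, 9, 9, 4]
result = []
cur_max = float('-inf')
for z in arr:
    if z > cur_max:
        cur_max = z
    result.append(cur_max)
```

Running max ends at 18
`result` takes the values: [] → [7] → [7, 7] → [7, 7, 18] → [7, 7, 18, 18] → [7, 7, 18, 18, 18] → [7, 7, 18, 18, 18, 18] → [7, 7, 18, 18, 18, 18, 18]
So `result[-1]` = 18

Answer: 18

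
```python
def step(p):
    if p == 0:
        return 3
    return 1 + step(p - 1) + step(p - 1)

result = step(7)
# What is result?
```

step(p) = 1 + 2·step(p-1), step(0)=3. Closed form: (3+1)·2^7 - 1 = 511.

Answer: 511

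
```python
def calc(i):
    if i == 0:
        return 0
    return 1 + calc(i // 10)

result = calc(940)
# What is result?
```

Count of digits of 940: 3

Answer: 3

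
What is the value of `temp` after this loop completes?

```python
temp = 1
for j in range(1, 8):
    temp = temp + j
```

Start at 1, add 1 through 7
`temp` takes the values: 1 → 2 → 4 → 7 → 11 → 16 → 22 → 29

Answer: 29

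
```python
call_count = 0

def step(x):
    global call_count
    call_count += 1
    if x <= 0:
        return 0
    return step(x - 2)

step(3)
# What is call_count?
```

Linear recursion stepping by 2: 3 calls from x=3 down to ≤0.

Answer: 3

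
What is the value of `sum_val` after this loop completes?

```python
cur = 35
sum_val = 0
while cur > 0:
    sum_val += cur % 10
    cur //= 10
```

Sum digits of 35
`sum_val` takes the values: 0 → 5 → 8

Answer: 8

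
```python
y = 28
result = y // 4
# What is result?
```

Trace:
`y = 28` → y = 28
`result = y // 4` → result = 7
So result = 7

Answer: 7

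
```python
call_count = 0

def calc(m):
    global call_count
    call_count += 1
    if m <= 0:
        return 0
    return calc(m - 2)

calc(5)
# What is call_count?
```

Linear recursion stepping by 2: 4 calls from m=5 down to ≤0.

Answer: 4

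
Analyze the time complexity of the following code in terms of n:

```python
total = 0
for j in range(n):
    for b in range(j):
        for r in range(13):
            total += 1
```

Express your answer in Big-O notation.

Each loop level contributes: n × n × 1. Multiplying the contributions gives O(n^2).

Answer: O(n^2)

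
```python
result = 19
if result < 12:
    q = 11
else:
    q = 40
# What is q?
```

Trace:
`result = 19` → result = 19
`if result < 12: ...` → result < 12 is False, take else branch → q = 40
So q = 40

Answer: 40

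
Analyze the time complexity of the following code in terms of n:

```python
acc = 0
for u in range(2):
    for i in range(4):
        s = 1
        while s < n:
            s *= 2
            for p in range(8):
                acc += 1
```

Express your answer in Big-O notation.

Each loop level contributes: 1 × 1 × log n × 1. Multiplying the contributions gives O(log n).

Answer: O(log n)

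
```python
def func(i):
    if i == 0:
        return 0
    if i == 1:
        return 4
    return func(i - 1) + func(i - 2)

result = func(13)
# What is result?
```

Build up from base cases: func(0)=0, func(1)=4, func(2)=4, func(3)=8, func(4)=12, func(5)=20, func(6)=32, ..., func(13)=932

Answer: 932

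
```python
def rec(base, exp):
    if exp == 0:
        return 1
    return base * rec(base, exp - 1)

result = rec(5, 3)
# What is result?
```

rec(5, 3) = 5 * 5 * 5 = 125

Answer: 125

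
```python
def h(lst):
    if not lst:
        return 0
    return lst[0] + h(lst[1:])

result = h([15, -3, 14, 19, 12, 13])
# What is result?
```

15 + (-3) + 14 + 19 + 12 + 13 + 0 = 70

Answer: 70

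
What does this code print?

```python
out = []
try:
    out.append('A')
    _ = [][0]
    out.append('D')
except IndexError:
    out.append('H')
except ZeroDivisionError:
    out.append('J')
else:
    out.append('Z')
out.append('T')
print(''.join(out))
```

Execution trace: 'A' (try body) → 'H' (except IndexError) → 'T' (after the try/except). Output: AHT

Answer: AHT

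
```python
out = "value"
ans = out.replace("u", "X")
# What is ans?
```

Trace:
`out = "value"` → out = 'value'
`ans = out.replace("u", "X")` → ans = 'valXe'
So ans = 'valXe'

Answer: 'valXe'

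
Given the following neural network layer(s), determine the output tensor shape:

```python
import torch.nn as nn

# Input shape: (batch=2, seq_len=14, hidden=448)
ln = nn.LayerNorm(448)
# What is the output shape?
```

Input: (2, 14, 448) -> Output: (2, 14, 448)

Answer: (2, 14, 448)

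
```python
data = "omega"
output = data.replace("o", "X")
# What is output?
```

Trace:
`data = "omega"` → data = 'omega'
`output = data.replace("o", "X")` → output = 'Xmega'
So output = 'Xmega'

Answer: 'Xmega'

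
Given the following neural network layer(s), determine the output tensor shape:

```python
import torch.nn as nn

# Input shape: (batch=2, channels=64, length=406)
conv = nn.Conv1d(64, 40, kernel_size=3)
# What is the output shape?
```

Input: (2, 64, 406) -> Output: (2, 40, 404)

Answer: (2, 40, 404)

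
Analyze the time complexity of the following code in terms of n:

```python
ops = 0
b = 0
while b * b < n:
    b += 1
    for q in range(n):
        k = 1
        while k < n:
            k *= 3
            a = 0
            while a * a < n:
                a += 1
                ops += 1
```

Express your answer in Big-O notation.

Each loop level contributes: √n × n × log n × √n. Multiplying the contributions gives O(n^2 log n).

Answer: O(n^2 log n)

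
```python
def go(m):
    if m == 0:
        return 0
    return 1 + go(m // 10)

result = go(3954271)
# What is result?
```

Count of digits of 3954271: 7

Answer: 7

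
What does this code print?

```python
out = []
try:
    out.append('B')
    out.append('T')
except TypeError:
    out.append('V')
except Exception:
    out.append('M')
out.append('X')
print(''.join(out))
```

Execution trace: 'B' (try body) → 'T' (try body, no exception) → 'X' (after the try/except). Output: BTX

Answer: BTX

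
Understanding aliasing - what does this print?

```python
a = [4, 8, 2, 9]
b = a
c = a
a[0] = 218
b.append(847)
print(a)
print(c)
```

Key concept: multiple aliases.
Step by step:
`a = [4, 8, 2, 9]` → a = [4, 8, 2, 9]
`b = a` → b = [4, 8, 2, 9] (same object as a)
`c = a` → c = [4, 8, 2, 9] (same object as a, b)
`a[0] = 218` → a = [218, 8, 2, 9] (same object as b, c); b = [218, 8, 2, 9] (same object as a, c); c = [218, 8, 2, 9] (same object as a, b)
`b.append(847)` → a = [218, 8, 2, 9, 847] (same object as b, c); b = [218, 8, 2, 9, 847] (same object as a, c); c = [218, 8, 2, 9, 847] (same object as a, b)
`print(a)` → prints [218, 8, 2, 9, 847]
`print(c)` → prints [218, 8, 2, 9, 847]

Answer:
[218, 8, 2, 9, 847]
[218, 8, 2, 9, 847]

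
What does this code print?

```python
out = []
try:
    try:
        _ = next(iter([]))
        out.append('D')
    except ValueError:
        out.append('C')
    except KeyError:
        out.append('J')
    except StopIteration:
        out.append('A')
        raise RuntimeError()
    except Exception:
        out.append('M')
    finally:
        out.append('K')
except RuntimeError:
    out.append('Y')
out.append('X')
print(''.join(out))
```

Execution trace: 'A' (except StopIteration) → 'K' (finally) → 'Y' (outer except RuntimeError) → 'X' (after the try/except). Output: AKYX

Answer: AKYX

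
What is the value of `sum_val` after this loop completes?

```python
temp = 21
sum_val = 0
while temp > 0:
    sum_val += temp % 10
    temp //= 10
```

Sum digits of 21
`sum_val` takes the values: 0 → 1 → 3

Answer: 3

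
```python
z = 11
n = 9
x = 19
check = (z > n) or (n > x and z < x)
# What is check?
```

Trace:
`z = 11` → z = 11
`n = 9` → n = 9
`x = 19` → x = 19
`check = (z > n) or (n > x and z < x)` → check = True
So check = True

Answer: True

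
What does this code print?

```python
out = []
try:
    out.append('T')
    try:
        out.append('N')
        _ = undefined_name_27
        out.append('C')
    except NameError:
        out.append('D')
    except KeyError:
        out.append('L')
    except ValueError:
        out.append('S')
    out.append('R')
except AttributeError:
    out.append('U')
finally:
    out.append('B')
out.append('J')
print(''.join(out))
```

Execution trace: 'T' (try body) → 'N' (inner try body) → 'D' (inner except NameError) → 'R' (try body, no exception) → 'B' (finally) → 'J' (after the try/except). Output: TNDRBJ

Answer: TNDRBJ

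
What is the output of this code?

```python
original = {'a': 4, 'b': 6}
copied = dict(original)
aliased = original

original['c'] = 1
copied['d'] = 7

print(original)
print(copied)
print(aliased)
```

Key concept: dict() creates copy, assignment creates alias.
Step by step:
`original = {'a': 4, 'b': 6}` → original = {'a': 4, 'b': 6}
`copied = dict(original)` → copied = {'a': 4, 'b': 6}
`aliased = original` → aliased = {'a': 4, 'b': 6} (same object as original)
`original['c'] = 1` → original = {'a': 4, 'b': 6, 'c': 1} (same object as aliased); aliased = {'a': 4, 'b': 6, 'c': 1} (same object as original)
`copied['d'] = 7` → copied = {'a': 4, 'b': 6, 'd': 7}
`print(original)` → prints {'a': 4, 'b': 6, 'c': 1}
`print(copied)` → prints {'a': 4, 'b': 6, 'd': 7}
`print(aliased)` → prints {'a': 4, 'b': 6, 'c': 1}

Answer:
{'a': 4, 'b': 6, 'c': 1}
{'a': 4, 'b': 6, 'd': 7}
{'a': 4, 'b': 6, 'c': 1}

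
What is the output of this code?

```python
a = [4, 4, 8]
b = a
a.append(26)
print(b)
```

Key concept: basic list aliasing.
Step by step:
`a = [4, 4, 8]` → a = [4, 4, 8]
`b = a` → b = [4, 4, 8] (same object as a)
`a.append(26)` → a = [4, 4, 8, 26] (same object as b); b = [4, 4, 8, 26] (same object as a)
`print(b)` → prints [4, 4, 8, 26]

Answer: [4, 4, 8, 26]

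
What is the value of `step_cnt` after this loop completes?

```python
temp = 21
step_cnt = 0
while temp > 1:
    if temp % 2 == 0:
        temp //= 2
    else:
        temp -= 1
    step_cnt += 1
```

Steps to reduce 21 to 1
`step_cnt` takes the values: 0 → 1 → 2 → 3 → 4 → 5 → 6

Answer: 6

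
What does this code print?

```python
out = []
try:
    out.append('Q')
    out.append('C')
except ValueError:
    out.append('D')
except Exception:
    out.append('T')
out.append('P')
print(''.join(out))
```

Execution trace: 'Q' (try body) → 'C' (try body, no exception) → 'P' (after the try/except). Output: QCP

Answer: QCP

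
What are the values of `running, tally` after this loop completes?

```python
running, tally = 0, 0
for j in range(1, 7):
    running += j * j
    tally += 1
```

Sum of squares and count
`running, tally` takes the values: (0, 0) → (1, 0) → (1, 1) → (5, 1) → (5, 2) → (14, 2) → (14, 3) → (30, 3) → (30, 4) → (55, 4) → (55, 5) → (91, 5) → (91, 6)

Answer: 91, 6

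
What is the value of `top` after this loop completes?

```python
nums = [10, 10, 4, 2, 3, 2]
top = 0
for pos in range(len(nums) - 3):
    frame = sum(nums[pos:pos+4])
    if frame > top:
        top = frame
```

Max sum of 4-element window in [10, 10, 4, 2, 3, 2]
`top` takes the values: 0 → 26

Answer: 26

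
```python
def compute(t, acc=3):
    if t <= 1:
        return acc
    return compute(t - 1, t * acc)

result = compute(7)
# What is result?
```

Accumulator trace (n, acc): (7, 3) -> (6, 21) -> (5, 126) -> (4, 630) -> (3, 2520) -> (2, 7560) -> (1, 15120) -> return 15120

Answer: 15120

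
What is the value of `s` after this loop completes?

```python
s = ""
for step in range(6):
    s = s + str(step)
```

Concatenate digits 0 to 5
`s` takes the values: "" → "0" → "01" → "012" → "0123" → "01234" → "012345"

Answer: "012345"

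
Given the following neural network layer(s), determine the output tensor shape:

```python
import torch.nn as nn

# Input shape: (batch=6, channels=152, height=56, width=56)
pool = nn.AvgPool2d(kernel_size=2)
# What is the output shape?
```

Input: (6, 152, 56, 56) -> Output: (6, 152, 28, 28)

Answer: (6, 152, 28, 28)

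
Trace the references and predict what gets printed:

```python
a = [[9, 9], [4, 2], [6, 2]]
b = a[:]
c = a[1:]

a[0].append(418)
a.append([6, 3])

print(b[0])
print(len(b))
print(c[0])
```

Key concept: slice with nested mutation.
Step by step:
`a = [[9, 9], [4, 2], [6, 2]]` → a = [[9, 9], [4, 2], [6, 2]]
`b = a[:]` → b = [[9, 9], [4, 2], [6, 2]]
`c = a[1:]` → c = [[4, 2], [6, 2]]
`a[0].append(418)` → a = [[9, 9, 418], [4, 2], [6, 2]]; b = [[9, 9, 418], [4, 2], [6, 2]]
`a.append([6, 3])` → a = [[9, 9, 418], [4, 2], [6, 2], [6, 3]]
`print(b[0])` → prints [9, 9, 418]
`print(len(b))` → prints 3
`print(c[0])` → prints [4, 2]

Answer:
[9, 9, 418]
3
[4, 2]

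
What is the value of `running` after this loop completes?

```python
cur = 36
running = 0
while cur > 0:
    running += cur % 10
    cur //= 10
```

Sum digits of 36
`running` takes the values: 0 → 6 → 9

Answer: 9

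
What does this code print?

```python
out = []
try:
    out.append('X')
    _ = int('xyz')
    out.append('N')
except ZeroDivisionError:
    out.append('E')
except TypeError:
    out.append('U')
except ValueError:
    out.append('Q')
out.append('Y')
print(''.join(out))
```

Execution trace: 'X' (try body) → 'Q' (except ValueError) → 'Y' (after the try/except). Output: XQY

Answer: XQY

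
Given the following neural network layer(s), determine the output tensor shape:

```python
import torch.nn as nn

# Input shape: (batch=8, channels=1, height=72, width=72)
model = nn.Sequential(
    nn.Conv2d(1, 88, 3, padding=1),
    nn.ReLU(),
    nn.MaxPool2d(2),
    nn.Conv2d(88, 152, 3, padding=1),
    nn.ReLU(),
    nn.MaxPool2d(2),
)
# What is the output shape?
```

Input: (8, 1, 72, 72) -> after first Conv2d: (8, 88, 72, 72) -> after first MaxPool2d: (8, 88, 36, 36) -> after second Conv2d: (8, 152, 36, 36) -> Output: (8, 152, 18, 18)

Answer: (8, 152, 18, 18)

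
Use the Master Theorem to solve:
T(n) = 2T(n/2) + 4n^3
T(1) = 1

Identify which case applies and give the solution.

a=2, b=2, f(n)=4n^3. log_2(2) = 1. Since c=3 > 1 and the regularity condition holds (2(n/2)^3 = (2/2^3)n^3 with 2/2^3 < 1), Case 3 applies: T(n) = Θ(f(n)) = O(n^3).

Answer: O(n^3) - Case 3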